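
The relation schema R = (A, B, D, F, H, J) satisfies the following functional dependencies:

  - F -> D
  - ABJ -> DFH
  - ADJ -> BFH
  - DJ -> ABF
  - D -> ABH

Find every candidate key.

Attribute J never appears on the right-hand side of any dependency, so J must belong to every candidate key.
{J}⁺ = {J}, which is not all of the schema, so we must add further attributes.
{D, J}⁺: DJ→ABF adds A, B, F; D→ABH adds H → {A, B, D, F, H, J}. Minimal: {J}⁺ = {J}; {D}⁺ = {A, B, D, H} — none reach the full schema.
{F, J}⁺: F→D adds D; DJ→ABF adds A, B; D→ABH adds H → {A, B, D, F, H, J}. Minimal: {J}⁺ = {J}; {F}⁺ = {A, B, D, F, H} — none reach the full schema.
{A, B, J}⁺: ABJ→DFH adds D, F, H → {A, B, D, F, H, J}. Minimal: {B, J}⁺ = {B, J}; {A, J}⁺ = {A, J}; {A, B}⁺ = {A, B} — none reach the full schema.
Any other superkey contains one of these as a subset, so there are no further candidate keys.

{D, J}; {F, J}; {A, B, J}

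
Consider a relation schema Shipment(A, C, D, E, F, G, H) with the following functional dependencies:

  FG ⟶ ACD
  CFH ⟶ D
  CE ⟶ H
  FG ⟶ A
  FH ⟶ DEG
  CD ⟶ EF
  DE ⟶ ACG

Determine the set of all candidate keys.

{C, D}; {D, E}; {F, G}; {F, H}; {C, E, F}

{C, D}⁺: CD→EF adds E, F; DE→ACG adds A, G; CE→H adds H → {A, C, D, E, F, G, H}.
{D, E}⁺: DE→ACG adds A, C, G; CE→H adds H; CD→EF adds F → {A, C, D, E, F, G, H}.
{F, G}⁺: FG→ACD adds A, C, D; CD→EF adds E; CE→H adds H → {A, C, D, E, F, G, H}.
{F, H}⁺: FH→DEG adds D, E, G; DE→ACG adds A, C → {A, C, D, E, F, G, H}.
{C, E, F}⁺: CE→H adds H; FH→DEG adds D, G; DE→ACG adds A → {A, C, D, E, F, G, H}.
Any other superkey contains one of these as a subset, so there are no further candidate keys.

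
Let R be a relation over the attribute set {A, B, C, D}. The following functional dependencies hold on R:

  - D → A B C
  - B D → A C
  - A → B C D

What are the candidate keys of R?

A, D

{A}⁺: A→BCD adds B, C, D → {A, B, C, D}.
{D}⁺: D→ABC adds A, B, C → {A, B, C, D}.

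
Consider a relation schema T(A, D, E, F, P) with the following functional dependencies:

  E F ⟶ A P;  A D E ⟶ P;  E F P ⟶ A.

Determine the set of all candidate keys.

Attributes D, E, F never appear on any right-hand side, so every candidate key must contain {D, E, F}.
{D, E, F}⁺ = {A, D, E, F, P}, which is all of the schema, so {D, E, F} is the only candidate key.

{D, E, F}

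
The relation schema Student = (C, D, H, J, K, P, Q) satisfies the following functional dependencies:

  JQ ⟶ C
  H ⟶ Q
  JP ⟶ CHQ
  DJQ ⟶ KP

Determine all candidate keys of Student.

Attributes D, J never appear on any right-hand side, so every candidate key must contain {D, J}.
{D, J}⁺ = {D, J}, which is not all of the schema, so we must add further attributes.
{D, H, J}⁺: H→Q adds Q; DJQ→KP adds K, P; JQ→C adds C → {C, D, H, J, K, P, Q}. Minimal: {H, J}⁺ = {C, H, J, Q}; {D, J}⁺ = {D, J}; {D, H}⁺ = {D, H, Q} — none reach the full schema.
{D, J, P}⁺: JP→CHQ adds C, H, Q; DJQ→KP adds K → {C, D, H, J, K, P, Q}. Minimal: {J, P}⁺ = {C, H, J, P, Q}; {D, P}⁺ = {D, P}; {D, J}⁺ = {D, J} — none reach the full schema.
{D, J, Q}⁺: JQ→C adds C; DJQ→KP adds K, P; JP→CHQ adds H → {C, D, H, J, K, P, Q}. Minimal: {J, Q}⁺ = {C, J, Q}; {D, Q}⁺ = {D, Q}; {D, J}⁺ = {D, J} — none reach the full schema.

DHJ; DJP; DJQ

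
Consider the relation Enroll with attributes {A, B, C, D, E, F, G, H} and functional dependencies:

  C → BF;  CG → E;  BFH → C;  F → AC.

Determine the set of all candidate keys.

{C, D, G, H}⁺: C→BF adds B, F; CG→E adds E; F→AC adds A → {A, B, C, D, E, F, G, H}. Minimal: {D, G, H}⁺ = {D, G, H}; {C, G, H}⁺ = {A, B, C, E, F, G, H}; {C, D, H}⁺ = {A, B, C, D, F, H}; … — none reach the full schema.
{D, F, G, H}⁺: F→AC adds A, C; C→BF adds B; CG→E adds E → {A, B, C, D, E, F, G, H}. Minimal: {F, G, H}⁺ = {A, B, C, E, F, G, H}; {D, G, H}⁺ = {D, G, H}; {D, F, H}⁺ = {A, B, C, D, F, H}; … — none reach the full schema.

(C, D, G, H), (D, F, G, H)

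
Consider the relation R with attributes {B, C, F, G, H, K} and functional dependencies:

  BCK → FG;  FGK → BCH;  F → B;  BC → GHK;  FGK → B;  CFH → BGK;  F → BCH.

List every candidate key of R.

{F}⁺: F→B adds B; F→BCH adds C, H; BC→GHK adds G, K → {B, C, F, G, H, K}.
{B, C}⁺: BC→GHK adds G, H, K; BCK→FG adds F → {B, C, F, G, H, K}. Minimal: {C}⁺ = {C}; {B}⁺ = {B} — none reach the full schema.
Any other superkey contains one of these as a subset, so there are no further candidate keys.

F, BC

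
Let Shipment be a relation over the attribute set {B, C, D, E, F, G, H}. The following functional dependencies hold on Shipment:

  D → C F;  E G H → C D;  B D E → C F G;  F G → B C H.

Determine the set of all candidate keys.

{B, D, E}, {D, E, G}, {E, F, G}, {E, G, H}

{B, D, E}⁺: D→CF adds C, F; BDE→CFG adds G; FG→BCH adds H → {B, C, D, E, F, G, H}. Minimal: {D, E}⁺ = {C, D, E, F}; {B, E}⁺ = {B, E}; {B, D}⁺ = {B, C, D, F} — none reach the full schema.
{D, E, G}⁺: D→CF adds C, F; FG→BCH adds B, H → {B, C, D, E, F, G, H}. Minimal: {E, G}⁺ = {E, G}; {D, G}⁺ = {B, C, D, F, G, H}; {D, E}⁺ = {C, D, E, F} — none reach the full schema.
{E, F, G}⁺: FG→BCH adds B, C, H; EGH→CD adds D → {B, C, D, E, F, G, H}. Minimal: {F, G}⁺ = {B, C, F, G, H}; {E, G}⁺ = {E, G}; {E, F}⁺ = {E, F} — none reach the full schema.
{E, G, H}⁺: EGH→CD adds C, D; D→CF adds F; FG→BCH adds B → {B, C, D, E, F, G, H}. Minimal: {G, H}⁺ = {G, H}; {E, H}⁺ = {E, H}; {E, G}⁺ = {E, G} — none reach the full schema.
Any other superkey contains one of these as a subset, so there are no further candidate keys.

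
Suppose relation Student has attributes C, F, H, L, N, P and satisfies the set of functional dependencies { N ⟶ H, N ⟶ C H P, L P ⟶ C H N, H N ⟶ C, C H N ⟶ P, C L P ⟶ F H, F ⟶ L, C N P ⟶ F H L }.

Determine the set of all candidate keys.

{N}; {F, P}; {L, P}

{N}⁺: N→H adds H; N→CHP adds C, P; CNP→FHL adds F, L → {C, F, H, L, N, P}.
{F, P}⁺: F→L adds L; LP→CHN adds C, H, N → {C, F, H, L, N, P}.
{L, P}⁺: LP→CHN adds C, H, N; CLP→FH adds F → {C, F, H, L, N, P}.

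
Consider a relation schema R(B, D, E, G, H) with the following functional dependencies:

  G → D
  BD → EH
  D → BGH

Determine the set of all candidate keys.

{D}⁺: D→BGH adds B, G, H; BD→EH adds E → {B, D, E, G, H}.
{G}⁺: G→D adds D; D→BGH adds B, H; BD→EH adds E → {B, D, E, G, H}.

D, G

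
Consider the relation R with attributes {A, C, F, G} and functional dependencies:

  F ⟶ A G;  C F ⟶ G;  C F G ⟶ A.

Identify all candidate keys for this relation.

Attributes C, F never appear on any right-hand side, so every candidate key must contain {C, F}.
{C, F}⁺ = {A, C, F, G}, which is all of the schema, so {C, F} is the only candidate key.

{C, F}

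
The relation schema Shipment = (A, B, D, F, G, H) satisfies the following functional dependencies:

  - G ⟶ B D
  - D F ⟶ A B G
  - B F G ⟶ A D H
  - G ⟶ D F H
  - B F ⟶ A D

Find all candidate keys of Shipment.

G, BF, DF

{G}⁺: G→BD adds B, D; G→DFH adds F, H; BF→AD adds A → {A, B, D, F, G, H}.
{B, F}⁺: BF→AD adds A, D; DF→ABG adds G; BFG→ADH adds H → {A, B, D, F, G, H}. Minimal: {F}⁺ = {F}; {B}⁺ = {B} — none reach the full schema.
{D, F}⁺: DF→ABG adds A, B, G; BFG→ADH adds H → {A, B, D, F, G, H}. Minimal: {F}⁺ = {F}; {D}⁺ = {D} — none reach the full schema.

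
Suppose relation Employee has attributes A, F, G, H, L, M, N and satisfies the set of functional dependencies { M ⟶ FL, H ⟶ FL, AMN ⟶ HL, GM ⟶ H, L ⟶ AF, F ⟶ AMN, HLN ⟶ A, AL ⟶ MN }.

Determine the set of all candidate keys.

Attribute G never appears on the right-hand side of any dependency, so G must belong to every candidate key.
{G}⁺ = {G}, which is not all of the schema, so we must add further attributes.
{F, G}⁺: F→AMN adds A, M, N; M→FL adds L; AMN→HL adds H → {A, F, G, H, L, M, N}.
{G, H}⁺: H→FL adds F, L; L→AF adds A; F→AMN adds M, N → {A, F, G, H, L, M, N}.
{G, L}⁺: L→AF adds A, F; F→AMN adds M, N; AMN→HL adds H → {A, F, G, H, L, M, N}.
{G, M}⁺: M→FL adds F, L; GM→H adds H; L→AF adds A; F→AMN adds N → {A, F, G, H, L, M, N}.

{F, G}; {G, H}; {G, L}; {G, M}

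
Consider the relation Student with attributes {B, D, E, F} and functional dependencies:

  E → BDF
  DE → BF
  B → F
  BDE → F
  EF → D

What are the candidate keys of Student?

Attribute E never appears on the right-hand side of any dependency, so E must belong to every candidate key.
{E}⁺ = {B, D, E, F}, which is all of the schema, so {E} is the only candidate key.

{E}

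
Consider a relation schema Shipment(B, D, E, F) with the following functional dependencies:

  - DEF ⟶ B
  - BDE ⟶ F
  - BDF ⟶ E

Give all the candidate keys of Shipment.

{B, D, E}, {B, D, F}, {D, E, F}

Attribute D never appears on the right-hand side of any dependency, so D must belong to every candidate key.
{D}⁺ = {D}, which is not all of the schema, so we must add further attributes.
{B, D, E}⁺: BDE→F adds F → {B, D, E, F}. Minimal: {D, E}⁺ = {D, E}; {B, E}⁺ = {B, E}; {B, D}⁺ = {B, D} — none reach the full schema.
{B, D, F}⁺: BDF→E adds E → {B, D, E, F}. Minimal: {D, F}⁺ = {D, F}; {B, F}⁺ = {B, F}; {B, D}⁺ = {B, D} — none reach the full schema.
{D, E, F}⁺: DEF→B adds B → {B, D, E, F}. Minimal: {E, F}⁺ = {E, F}; {D, F}⁺ = {D, F}; {D, E}⁺ = {D, E} — none reach the full schema.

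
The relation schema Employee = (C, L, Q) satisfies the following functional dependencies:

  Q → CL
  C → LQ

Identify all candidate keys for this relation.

{C}⁺: C→LQ adds L, Q → {C, L, Q}.
{Q}⁺: Q→CL adds C, L → {C, L, Q}.

C; Q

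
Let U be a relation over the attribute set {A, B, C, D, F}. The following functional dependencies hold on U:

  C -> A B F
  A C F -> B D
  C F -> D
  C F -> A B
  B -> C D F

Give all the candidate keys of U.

{B}⁺: B→CDF adds C, D, F; C→ABF adds A → {A, B, C, D, F}.
{C}⁺: C→ABF adds A, B, F; ACF→BD adds D → {A, B, C, D, F}.
Any other superkey contains one of these as a subset, so there are no further candidate keys.

{B}, {C}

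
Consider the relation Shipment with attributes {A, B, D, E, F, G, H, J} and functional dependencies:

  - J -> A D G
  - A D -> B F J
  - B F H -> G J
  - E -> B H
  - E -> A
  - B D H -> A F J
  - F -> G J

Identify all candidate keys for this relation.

{D, E}, {E, F}, {E, J}

{D, E}⁺: E→BH adds B, H; E→A adds A; BDH→AFJ adds F, J; F→GJ adds G → {A, B, D, E, F, G, H, J}.
{E, F}⁺: E→BH adds B, H; E→A adds A; F→GJ adds G, J; J→ADG adds D → {A, B, D, E, F, G, H, J}.
{E, J}⁺: J→ADG adds A, D, G; AD→BFJ adds B, F; E→BH adds H → {A, B, D, E, F, G, H, J}.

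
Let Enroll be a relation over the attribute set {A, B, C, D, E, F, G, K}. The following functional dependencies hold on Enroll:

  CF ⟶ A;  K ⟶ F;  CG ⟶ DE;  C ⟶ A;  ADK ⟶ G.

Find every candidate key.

Attributes B, C, K never appear on any right-hand side, so every candidate key must contain {B, C, K}.
{B, C, K}⁺ = {A, B, C, F, K}, which is not all of the schema, so we must add further attributes.
{B, C, D, K}⁺: K→F adds F; C→A adds A; ADK→G adds G; CG→DE adds E → {A, B, C, D, E, F, G, K}. Minimal: {C, D, K}⁺ = {A, C, D, E, F, G, K}; {B, D, K}⁺ = {B, D, F, K}; {B, C, K}⁺ = {A, B, C, F, K}; … — none reach the full schema.
{B, C, G, K}⁺: K→F adds F; CG→DE adds D, E; C→A adds A → {A, B, C, D, E, F, G, K}. Minimal: {C, G, K}⁺ = {A, C, D, E, F, G, K}; {B, G, K}⁺ = {B, F, G, K}; {B, C, K}⁺ = {A, B, C, F, K}; … — none reach the full schema.
Any other superkey contains one of these as a subset, so there are no further candidate keys.

{B, C, D, K}; {B, C, G, K}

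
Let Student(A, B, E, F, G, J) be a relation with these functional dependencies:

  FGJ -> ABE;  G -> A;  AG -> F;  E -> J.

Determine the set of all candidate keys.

{E, G}, {G, J}

Attribute G never appears on the right-hand side of any dependency, so G must belong to every candidate key.
{G}⁺ = {A, F, G}, which is not all of the schema, so we must add further attributes.
{E, G}⁺: G→A adds A; AG→F adds F; E→J adds J; FGJ→ABE adds B → {A, B, E, F, G, J}. Minimal: {G}⁺ = {A, F, G}; {E}⁺ = {E, J} — none reach the full schema.
{G, J}⁺: G→A adds A; AG→F adds F; FGJ→ABE adds B, E → {A, B, E, F, G, J}. Minimal: {J}⁺ = {J}; {G}⁺ = {A, F, G} — none reach the full schema.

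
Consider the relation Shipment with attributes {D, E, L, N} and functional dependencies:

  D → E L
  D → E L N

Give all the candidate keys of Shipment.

(D)

Attribute D never appears on the right-hand side of any dependency, so D must belong to every candidate key.
{D}⁺ = {D, E, L, N}, which is all of the schema, so {D} is the only candidate key.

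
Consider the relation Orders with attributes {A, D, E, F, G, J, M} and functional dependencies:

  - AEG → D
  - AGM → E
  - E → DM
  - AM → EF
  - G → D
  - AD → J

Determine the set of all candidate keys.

Attributes A, G never appear on any right-hand side, so every candidate key must contain {A, G}.
{A, G}⁺ = {A, D, G, J}, which is not all of the schema, so we must add further attributes.
{A, E, G}⁺: AEG→D adds D; E→DM adds M; AM→EF adds F; AD→J adds J → {A, D, E, F, G, J, M}.
{A, G, M}⁺: AGM→E adds E; E→DM adds D; AM→EF adds F; AD→J adds J → {A, D, E, F, G, J, M}.
Any other superkey contains one of these as a subset, so there are no further candidate keys.

AEG, AGM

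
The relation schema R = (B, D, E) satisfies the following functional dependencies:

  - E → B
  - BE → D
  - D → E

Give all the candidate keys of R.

D, E

{D}⁺: D→E adds E; E→B adds B → {B, D, E}.
{E}⁺: E→B adds B; BE→D adds D → {B, D, E}.
Any other superkey contains one of these as a subset, so there are no further candidate keys.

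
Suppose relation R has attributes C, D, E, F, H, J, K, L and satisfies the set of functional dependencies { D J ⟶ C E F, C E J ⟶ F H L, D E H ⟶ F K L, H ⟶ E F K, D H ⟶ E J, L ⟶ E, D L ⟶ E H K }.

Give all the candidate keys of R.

Attribute D never appears on the right-hand side of any dependency, so D must belong to every candidate key.
{D}⁺ = {D}, which is not all of the schema, so we must add further attributes.
{D, H}⁺: H→EFK adds E, F, K; DH→EJ adds J; DJ→CEF adds C; CEJ→FHL adds L → {C, D, E, F, H, J, K, L}. Minimal: {H}⁺ = {E, F, H, K}; {D}⁺ = {D} — none reach the full schema.
{D, J}⁺: DJ→CEF adds C, E, F; CEJ→FHL adds H, L; DEH→FKL adds K → {C, D, E, F, H, J, K, L}. Minimal: {J}⁺ = {J}; {D}⁺ = {D} — none reach the full schema.
{D, L}⁺: L→E adds E; DL→EHK adds H, K; DEH→FKL adds F; DH→EJ adds J; DJ→CEF adds C → {C, D, E, F, H, J, K, L}. Minimal: {L}⁺ = {E, L}; {D}⁺ = {D} — none reach the full schema.

{D, H}, {D, J}, {D, L}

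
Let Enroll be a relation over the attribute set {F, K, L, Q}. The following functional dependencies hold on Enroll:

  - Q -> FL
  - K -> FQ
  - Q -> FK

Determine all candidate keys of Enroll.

{K}⁺: K→FQ adds F, Q; Q→FL adds L → {F, K, L, Q}.
{Q}⁺: Q→FL adds F, L; Q→FK adds K → {F, K, L, Q}.

{K}, {Q}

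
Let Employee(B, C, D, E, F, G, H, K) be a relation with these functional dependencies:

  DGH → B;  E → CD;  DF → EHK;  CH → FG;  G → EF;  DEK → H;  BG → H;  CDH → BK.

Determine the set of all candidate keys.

{G}⁺: G→EF adds E, F; E→CD adds C, D; DF→EHK adds H, K; CDH→BK adds B → {B, C, D, E, F, G, H, K}.
{C, H}⁺: CH→FG adds F, G; G→EF adds E; E→CD adds D; DF→EHK adds K; CDH→BK adds B → {B, C, D, E, F, G, H, K}.
{D, F}⁺: DF→EHK adds E, H, K; E→CD adds C; CH→FG adds G; CDH→BK adds B → {B, C, D, E, F, G, H, K}.
{E, F}⁺: E→CD adds C, D; DF→EHK adds H, K; CH→FG adds G; CDH→BK adds B → {B, C, D, E, F, G, H, K}.
{E, H}⁺: E→CD adds C, D; CH→FG adds F, G; CDH→BK adds B, K → {B, C, D, E, F, G, H, K}.
{E, K}⁺: E→CD adds C, D; DEK→H adds H; CDH→BK adds B; CH→FG adds F, G → {B, C, D, E, F, G, H, K}.
Any other superkey contains one of these as a subset, so there are no further candidate keys.

{G}, {C, H}, {D, F}, {E, F}, {E, H}, {E, K}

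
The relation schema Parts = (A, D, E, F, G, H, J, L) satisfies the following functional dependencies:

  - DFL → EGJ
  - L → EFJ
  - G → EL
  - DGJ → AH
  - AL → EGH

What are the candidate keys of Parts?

{D, G}, {D, L}

Attribute D never appears on the right-hand side of any dependency, so D must belong to every candidate key.
{D}⁺ = {D}, which is not all of the schema, so we must add further attributes.
{D, G}⁺: G→EL adds E, L; L→EFJ adds F, J; DGJ→AH adds A, H → {A, D, E, F, G, H, J, L}. Minimal: {G}⁺ = {E, F, G, J, L}; {D}⁺ = {D} — none reach the full schema.
{D, L}⁺: L→EFJ adds E, F, J; DFL→EGJ adds G; DGJ→AH adds A, H → {A, D, E, F, G, H, J, L}. Minimal: {L}⁺ = {E, F, J, L}; {D}⁺ = {D} — none reach the full schema.
Any other superkey contains one of these as a subset, so there are no further candidate keys.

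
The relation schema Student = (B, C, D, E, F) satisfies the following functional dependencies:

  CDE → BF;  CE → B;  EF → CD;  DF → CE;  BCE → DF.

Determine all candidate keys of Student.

CE; DF; EF

{C, E}⁺: CE→B adds B; BCE→DF adds D, F → {B, C, D, E, F}. Minimal: {E}⁺ = {E}; {C}⁺ = {C} — none reach the full schema.
{D, F}⁺: DF→CE adds C, E; CDE→BF adds B → {B, C, D, E, F}. Minimal: {F}⁺ = {F}; {D}⁺ = {D} — none reach the full schema.
{E, F}⁺: EF→CD adds C, D; CDE→BF adds B → {B, C, D, E, F}. Minimal: {F}⁺ = {F}; {E}⁺ = {E} — none reach the full schema.
Any other superkey contains one of these as a subset, so there are no further candidate keys.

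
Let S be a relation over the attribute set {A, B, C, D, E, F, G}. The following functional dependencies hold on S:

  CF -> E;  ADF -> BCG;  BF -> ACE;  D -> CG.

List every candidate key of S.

{A, D, F}⁺: ADF→BCG adds B, C, G; BF→ACE adds E → {A, B, C, D, E, F, G}. Minimal: {D, F}⁺ = {C, D, E, F, G}; {A, F}⁺ = {A, F}; {A, D}⁺ = {A, C, D, G} — none reach the full schema.
{B, D, F}⁺: BF→ACE adds A, C, E; D→CG adds G → {A, B, C, D, E, F, G}. Minimal: {D, F}⁺ = {C, D, E, F, G}; {B, F}⁺ = {A, B, C, E, F}; {B, D}⁺ = {B, C, D, G} — none reach the full schema.

(A, D, F), (B, D, F)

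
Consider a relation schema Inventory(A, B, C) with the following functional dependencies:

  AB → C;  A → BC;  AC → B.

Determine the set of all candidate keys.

A

Attribute A never appears on the right-hand side of any dependency, so A must belong to every candidate key.
{A}⁺ = {A, B, C}, which is all of the schema, so {A} is the only candidate key.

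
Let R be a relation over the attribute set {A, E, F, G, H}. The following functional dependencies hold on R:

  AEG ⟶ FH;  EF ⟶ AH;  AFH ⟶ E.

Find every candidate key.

Attribute G never appears on the right-hand side of any dependency, so G must belong to every candidate key.
{G}⁺ = {G}, which is not all of the schema, so we must add further attributes.
{A, E, G}⁺: AEG→FH adds F, H → {A, E, F, G, H}. Minimal: {E, G}⁺ = {E, G}; {A, G}⁺ = {A, G}; {A, E}⁺ = {A, E} — none reach the full schema.
{E, F, G}⁺: EF→AH adds A, H → {A, E, F, G, H}. Minimal: {F, G}⁺ = {F, G}; {E, G}⁺ = {E, G}; {E, F}⁺ = {A, E, F, H} — none reach the full schema.
{A, F, G, H}⁺: AFH→E adds E → {A, E, F, G, H}. Minimal: {F, G, H}⁺ = {F, G, H}; {A, G, H}⁺ = {A, G, H}; {A, F, H}⁺ = {A, E, F, H}; … — none reach the full schema.
Any other superkey contains one of these as a subset, so there are no further candidate keys.

(A, E, G); (E, F, G); (A, F, G, H)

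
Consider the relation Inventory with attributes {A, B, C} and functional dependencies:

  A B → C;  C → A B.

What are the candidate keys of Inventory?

{C}; {A, B}

{C}⁺: C→AB adds A, B → {A, B, C}.
{A, B}⁺: AB→C adds C → {A, B, C}. Minimal: {B}⁺ = {B}; {A}⁺ = {A} — none reach the full schema.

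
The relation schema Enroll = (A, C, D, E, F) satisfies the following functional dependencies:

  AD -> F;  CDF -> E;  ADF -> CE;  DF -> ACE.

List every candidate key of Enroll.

(A, D), (D, F)

{A, D}⁺: AD→F adds F; ADF→CE adds C, E → {A, C, D, E, F}. Minimal: {D}⁺ = {D}; {A}⁺ = {A} — none reach the full schema.
{D, F}⁺: DF→ACE adds A, C, E → {A, C, D, E, F}. Minimal: {F}⁺ = {F}; {D}⁺ = {D} — none reach the full schema.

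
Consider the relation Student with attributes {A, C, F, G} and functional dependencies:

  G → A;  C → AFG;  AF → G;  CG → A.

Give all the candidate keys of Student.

Attribute C never appears on the right-hand side of any dependency, so C must belong to every candidate key.
{C}⁺ = {A, C, F, G}, which is all of the schema, so {C} is the only candidate key.

{C}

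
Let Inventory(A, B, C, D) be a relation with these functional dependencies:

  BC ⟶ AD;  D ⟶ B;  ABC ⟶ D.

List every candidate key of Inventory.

(B, C), (C, D)

{B, C}⁺: BC→AD adds A, D → {A, B, C, D}.
{C, D}⁺: D→B adds B; BC→AD adds A → {A, B, C, D}.
Any other superkey contains one of these as a subset, so there are no further candidate keys.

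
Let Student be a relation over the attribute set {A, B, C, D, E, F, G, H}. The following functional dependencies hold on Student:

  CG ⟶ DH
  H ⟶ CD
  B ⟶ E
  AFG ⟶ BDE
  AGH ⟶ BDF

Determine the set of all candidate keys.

{A, C, G}, {A, G, H}

Attributes A, G never appear on any right-hand side, so every candidate key must contain {A, G}.
{A, G}⁺ = {A, G}, which is not all of the schema, so we must add further attributes.
{A, C, G}⁺: CG→DH adds D, H; AGH→BDF adds B, F; B→E adds E → {A, B, C, D, E, F, G, H}. Minimal: {C, G}⁺ = {C, D, G, H}; {A, G}⁺ = {A, G}; {A, C}⁺ = {A, C} — none reach the full schema.
{A, G, H}⁺: H→CD adds C, D; AGH→BDF adds B, F; B→E adds E → {A, B, C, D, E, F, G, H}. Minimal: {G, H}⁺ = {C, D, G, H}; {A, H}⁺ = {A, C, D, H}; {A, G}⁺ = {A, G} — none reach the full schema.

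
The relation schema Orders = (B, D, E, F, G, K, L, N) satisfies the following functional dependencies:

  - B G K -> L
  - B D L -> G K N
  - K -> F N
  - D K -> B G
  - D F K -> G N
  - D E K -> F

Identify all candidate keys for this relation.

Attributes D, E never appear on any right-hand side, so every candidate key must contain {D, E}.
{D, E}⁺ = {D, E}, which is not all of the schema, so we must add further attributes.
{D, E, K}⁺: K→FN adds F, N; DK→BG adds B, G; BGK→L adds L → {B, D, E, F, G, K, L, N}.
{B, D, E, L}⁺: BDL→GKN adds G, K, N; K→FN adds F → {B, D, E, F, G, K, L, N}.
Any other superkey contains one of these as a subset, so there are no further candidate keys.

DEK, BDEL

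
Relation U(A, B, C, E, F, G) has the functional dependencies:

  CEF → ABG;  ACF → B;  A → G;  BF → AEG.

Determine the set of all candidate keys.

(A, C, F), (B, C, F), (C, E, F)

Attributes C, F never appear on any right-hand side, so every candidate key must contain {C, F}.
{C, F}⁺ = {C, F}, which is not all of the schema, so we must add further attributes.
{A, C, F}⁺: ACF→B adds B; A→G adds G; BF→AEG adds E → {A, B, C, E, F, G}.
{B, C, F}⁺: BF→AEG adds A, E, G → {A, B, C, E, F, G}.
{C, E, F}⁺: CEF→ABG adds A, B, G → {A, B, C, E, F, G}.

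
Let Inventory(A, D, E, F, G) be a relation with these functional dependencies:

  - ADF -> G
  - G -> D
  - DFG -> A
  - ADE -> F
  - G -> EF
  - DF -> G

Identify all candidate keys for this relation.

{G}; {D, F}; {A, D, E}

{G}⁺: G→D adds D; G→EF adds E, F; DFG→A adds A → {A, D, E, F, G}.
{D, F}⁺: DF→G adds G; DFG→A adds A; G→EF adds E → {A, D, E, F, G}. Minimal: {F}⁺ = {F}; {D}⁺ = {D} — none reach the full schema.
{A, D, E}⁺: ADE→F adds F; DF→G adds G → {A, D, E, F, G}. Minimal: {D, E}⁺ = {D, E}; {A, E}⁺ = {A, E}; {A, D}⁺ = {A, D} — none reach the full schema.
Any other superkey contains one of these as a subset, so there are no further candidate keys.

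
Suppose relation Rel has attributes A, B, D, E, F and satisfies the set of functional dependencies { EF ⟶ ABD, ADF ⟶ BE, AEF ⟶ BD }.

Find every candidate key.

Attribute F never appears on the right-hand side of any dependency, so F must belong to every candidate key.
{F}⁺ = {F}, which is not all of the schema, so we must add further attributes.
{E, F}⁺: EF→ABD adds A, B, D → {A, B, D, E, F}.
{A, D, F}⁺: ADF→BE adds B, E → {A, B, D, E, F}.

{E, F}; {A, D, F}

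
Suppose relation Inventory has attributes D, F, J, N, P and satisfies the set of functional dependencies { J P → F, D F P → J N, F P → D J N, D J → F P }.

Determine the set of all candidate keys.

{D, J}⁺: DJ→FP adds F, P; DFP→JN adds N → {D, F, J, N, P}. Minimal: {J}⁺ = {J}; {D}⁺ = {D} — none reach the full schema.
{F, P}⁺: FP→DJN adds D, J, N → {D, F, J, N, P}. Minimal: {P}⁺ = {P}; {F}⁺ = {F} — none reach the full schema.
{J, P}⁺: JP→F adds F; FP→DJN adds D, N → {D, F, J, N, P}. Minimal: {P}⁺ = {P}; {J}⁺ = {J} — none reach the full schema.
Any other superkey contains one of these as a subset, so there are no further candidate keys.

{D, J}; {F, P}; {J, P}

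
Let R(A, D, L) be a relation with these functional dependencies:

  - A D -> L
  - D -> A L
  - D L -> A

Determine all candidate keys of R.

{D}

Attribute D never appears on the right-hand side of any dependency, so D must belong to every candidate key.
{D}⁺ = {A, D, L}, which is all of the schema, so {D} is the only candidate key.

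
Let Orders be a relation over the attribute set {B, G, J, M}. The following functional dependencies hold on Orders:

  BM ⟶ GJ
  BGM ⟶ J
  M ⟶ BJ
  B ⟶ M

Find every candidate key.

B, M

{B}⁺: B→M adds M; BM→GJ adds G, J → {B, G, J, M}.
{M}⁺: M→BJ adds B, J; BM→GJ adds G → {B, G, J, M}.
Any other superkey contains one of these as a subset, so there are no further candidate keys.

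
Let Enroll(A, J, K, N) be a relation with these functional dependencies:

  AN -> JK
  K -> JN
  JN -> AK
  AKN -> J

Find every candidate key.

{K}⁺: K→JN adds J, N; JN→AK adds A → {A, J, K, N}.
{A, N}⁺: AN→JK adds J, K → {A, J, K, N}. Minimal: {N}⁺ = {N}; {A}⁺ = {A} — none reach the full schema.
{J, N}⁺: JN→AK adds A, K → {A, J, K, N}. Minimal: {N}⁺ = {N}; {J}⁺ = {J} — none reach the full schema.
Any other superkey contains one of these as a subset, so there are no further candidate keys.

{K}, {A, N}, {J, N}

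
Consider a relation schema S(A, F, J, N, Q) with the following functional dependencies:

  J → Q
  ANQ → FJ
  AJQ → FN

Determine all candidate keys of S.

Attribute A never appears on the right-hand side of any dependency, so A must belong to every candidate key.
{A}⁺ = {A}, which is not all of the schema, so we must add further attributes.
{A, J}⁺: J→Q adds Q; AJQ→FN adds F, N → {A, F, J, N, Q}. Minimal: {J}⁺ = {J, Q}; {A}⁺ = {A} — none reach the full schema.
{A, N, Q}⁺: ANQ→FJ adds F, J → {A, F, J, N, Q}. Minimal: {N, Q}⁺ = {N, Q}; {A, Q}⁺ = {A, Q}; {A, N}⁺ = {A, N} — none reach the full schema.

AJ, ANQ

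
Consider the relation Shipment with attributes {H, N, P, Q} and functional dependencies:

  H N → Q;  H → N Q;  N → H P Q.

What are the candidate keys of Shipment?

{H}⁺: H→NQ adds N, Q; N→HPQ adds P → {H, N, P, Q}.
{N}⁺: N→HPQ adds H, P, Q → {H, N, P, Q}.
Any other superkey contains one of these as a subset, so there are no further candidate keys.

{H}, {N}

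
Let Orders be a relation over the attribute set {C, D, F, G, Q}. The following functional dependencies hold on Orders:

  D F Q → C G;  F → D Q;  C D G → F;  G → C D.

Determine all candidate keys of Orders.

{F}⁺: F→DQ adds D, Q; DFQ→CG adds C, G → {C, D, F, G, Q}.
{G}⁺: G→CD adds C, D; CDG→F adds F; F→DQ adds Q → {C, D, F, G, Q}.

{F}, {G}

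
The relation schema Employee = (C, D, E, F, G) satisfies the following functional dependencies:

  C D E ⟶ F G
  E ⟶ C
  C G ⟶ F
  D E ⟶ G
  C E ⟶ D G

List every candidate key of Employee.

E

Attribute E never appears on the right-hand side of any dependency, so E must belong to every candidate key.
{E}⁺ = {C, D, E, F, G}, which is all of the schema, so {E} is the only candidate key.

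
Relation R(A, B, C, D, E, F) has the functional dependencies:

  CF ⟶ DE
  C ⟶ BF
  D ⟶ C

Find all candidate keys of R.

Attribute A never appears on the right-hand side of any dependency, so A must belong to every candidate key.
{A}⁺ = {A}, which is not all of the schema, so we must add further attributes.
{A, C}⁺: C→BF adds B, F; CF→DE adds D, E → {A, B, C, D, E, F}. Minimal: {C}⁺ = {B, C, D, E, F}; {A}⁺ = {A} — none reach the full schema.
{A, D}⁺: D→C adds C; C→BF adds B, F; CF→DE adds E → {A, B, C, D, E, F}. Minimal: {D}⁺ = {B, C, D, E, F}; {A}⁺ = {A} — none reach the full schema.

{A, C}, {A, D}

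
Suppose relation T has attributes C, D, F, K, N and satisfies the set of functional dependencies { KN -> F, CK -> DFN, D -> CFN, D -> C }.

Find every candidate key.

Attribute K never appears on the right-hand side of any dependency, so K must belong to every candidate key.
{K}⁺ = {K}, which is not all of the schema, so we must add further attributes.
{C, K}⁺: CK→DFN adds D, F, N → {C, D, F, K, N}. Minimal: {K}⁺ = {K}; {C}⁺ = {C} — none reach the full schema.
{D, K}⁺: D→CFN adds C, F, N → {C, D, F, K, N}. Minimal: {K}⁺ = {K}; {D}⁺ = {C, D, F, N} — none reach the full schema.
Any other superkey contains one of these as a subset, so there are no further candidate keys.

{C, K}, {D, K}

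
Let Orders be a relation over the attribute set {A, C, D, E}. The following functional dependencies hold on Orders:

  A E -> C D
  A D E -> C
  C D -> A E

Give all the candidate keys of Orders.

{A, E}⁺: AE→CD adds C, D → {A, C, D, E}.
{C, D}⁺: CD→AE adds A, E → {A, C, D, E}.

AE, CD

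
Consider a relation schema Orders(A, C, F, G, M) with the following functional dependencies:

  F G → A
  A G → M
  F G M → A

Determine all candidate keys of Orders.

(C, F, G)

Attributes C, F, G never appear on any right-hand side, so every candidate key must contain {C, F, G}.
{C, F, G}⁺ = {A, C, F, G, M}, which is all of the schema, so {C, F, G} is the only candidate key.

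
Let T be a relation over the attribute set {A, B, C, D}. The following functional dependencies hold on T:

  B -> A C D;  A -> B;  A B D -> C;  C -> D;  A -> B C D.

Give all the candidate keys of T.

{A}⁺: A→B adds B; A→BCD adds C, D → {A, B, C, D}.
{B}⁺: B→ACD adds A, C, D → {A, B, C, D}.

(A), (B)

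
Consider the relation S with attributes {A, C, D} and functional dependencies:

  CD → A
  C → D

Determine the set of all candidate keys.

C

Attribute C never appears on the right-hand side of any dependency, so C must belong to every candidate key.
{C}⁺ = {A, C, D}, which is all of the schema, so {C} is the only candidate key.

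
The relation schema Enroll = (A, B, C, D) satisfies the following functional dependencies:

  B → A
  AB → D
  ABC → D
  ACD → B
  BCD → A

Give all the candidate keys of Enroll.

Attribute C never appears on the right-hand side of any dependency, so C must belong to every candidate key.
{C}⁺ = {C}, which is not all of the schema, so we must add further attributes.
{B, C}⁺: B→A adds A; AB→D adds D → {A, B, C, D}. Minimal: {C}⁺ = {C}; {B}⁺ = {A, B, D} — none reach the full schema.
{A, C, D}⁺: ACD→B adds B → {A, B, C, D}. Minimal: {C, D}⁺ = {C, D}; {A, D}⁺ = {A, D}; {A, C}⁺ = {A, C} — none reach the full schema.
Any other superkey contains one of these as a subset, so there are no further candidate keys.

BC, ACD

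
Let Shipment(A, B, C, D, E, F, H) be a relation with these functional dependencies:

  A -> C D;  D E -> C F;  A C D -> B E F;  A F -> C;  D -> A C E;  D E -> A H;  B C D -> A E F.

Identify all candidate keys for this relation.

{A}, {D}

{A}⁺: A→CD adds C, D; ACD→BEF adds B, E, F; DE→AH adds H → {A, B, C, D, E, F, H}.
{D}⁺: D→ACE adds A, C, E; DE→AH adds H; DE→CF adds F; ACD→BEF adds B → {A, B, C, D, E, F, H}.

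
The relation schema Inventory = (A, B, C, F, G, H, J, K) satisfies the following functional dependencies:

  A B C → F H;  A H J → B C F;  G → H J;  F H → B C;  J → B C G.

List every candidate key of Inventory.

{A, G, K}⁺: G→HJ adds H, J; J→BCG adds B, C; ABC→FH adds F → {A, B, C, F, G, H, J, K}. Minimal: {G, K}⁺ = {B, C, G, H, J, K}; {A, K}⁺ = {A, K}; {A, G}⁺ = {A, B, C, F, G, H, J} — none reach the full schema.
{A, J, K}⁺: J→BCG adds B, C, G; ABC→FH adds F, H → {A, B, C, F, G, H, J, K}. Minimal: {J, K}⁺ = {B, C, G, H, J, K}; {A, K}⁺ = {A, K}; {A, J}⁺ = {A, B, C, F, G, H, J} — none reach the full schema.
Any other superkey contains one of these as a subset, so there are no further candidate keys.

AGK, AJK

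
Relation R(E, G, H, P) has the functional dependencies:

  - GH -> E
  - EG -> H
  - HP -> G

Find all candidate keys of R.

Attribute P never appears on the right-hand side of any dependency, so P must belong to every candidate key.
{P}⁺ = {P}, which is not all of the schema, so we must add further attributes.
{H, P}⁺: HP→G adds G; GH→E adds E → {E, G, H, P}. Minimal: {P}⁺ = {P}; {H}⁺ = {H} — none reach the full schema.
{E, G, P}⁺: EG→H adds H → {E, G, H, P}. Minimal: {G, P}⁺ = {G, P}; {E, P}⁺ = {E, P}; {E, G}⁺ = {E, G, H} — none reach the full schema.
Any other superkey contains one of these as a subset, so there are no further candidate keys.

{H, P}; {E, G, P}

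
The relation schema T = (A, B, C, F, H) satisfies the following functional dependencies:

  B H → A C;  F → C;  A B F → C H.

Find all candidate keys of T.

Attributes B, F never appear on any right-hand side, so every candidate key must contain {B, F}.
{B, F}⁺ = {B, C, F}, which is not all of the schema, so we must add further attributes.
{A, B, F}⁺: F→C adds C; ABF→CH adds H → {A, B, C, F, H}. Minimal: {B, F}⁺ = {B, C, F}; {A, F}⁺ = {A, C, F}; {A, B}⁺ = {A, B} — none reach the full schema.
{B, F, H}⁺: BH→AC adds A, C → {A, B, C, F, H}. Minimal: {F, H}⁺ = {C, F, H}; {B, H}⁺ = {A, B, C, H}; {B, F}⁺ = {B, C, F} — none reach the full schema.

ABF; BFH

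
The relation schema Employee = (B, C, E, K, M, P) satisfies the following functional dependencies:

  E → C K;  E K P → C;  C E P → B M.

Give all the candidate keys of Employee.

Attributes E, P never appear on any right-hand side, so every candidate key must contain {E, P}.
{E, P}⁺ = {B, C, E, K, M, P}, which is all of the schema, so {E, P} is the only candidate key.

(E, P)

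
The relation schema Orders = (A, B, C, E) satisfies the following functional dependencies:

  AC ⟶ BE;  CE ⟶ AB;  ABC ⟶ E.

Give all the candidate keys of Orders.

AC, CE

Attribute C never appears on the right-hand side of any dependency, so C must belong to every candidate key.
{C}⁺ = {C}, which is not all of the schema, so we must add further attributes.
{A, C}⁺: AC→BE adds B, E → {A, B, C, E}.
{C, E}⁺: CE→AB adds A, B → {A, B, C, E}.
Any other superkey contains one of these as a subset, so there are no further candidate keys.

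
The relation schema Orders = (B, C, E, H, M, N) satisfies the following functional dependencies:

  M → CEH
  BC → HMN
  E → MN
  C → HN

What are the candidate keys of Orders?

Attribute B never appears on the right-hand side of any dependency, so B must belong to every candidate key.
{B}⁺ = {B}, which is not all of the schema, so we must add further attributes.
{B, C}⁺: BC→HMN adds H, M, N; M→CEH adds E → {B, C, E, H, M, N}. Minimal: {C}⁺ = {C, H, N}; {B}⁺ = {B} — none reach the full schema.
{B, E}⁺: E→MN adds M, N; M→CEH adds C, H → {B, C, E, H, M, N}. Minimal: {E}⁺ = {C, E, H, M, N}; {B}⁺ = {B} — none reach the full schema.
{B, M}⁺: M→CEH adds C, E, H; BC→HMN adds N → {B, C, E, H, M, N}. Minimal: {M}⁺ = {C, E, H, M, N}; {B}⁺ = {B} — none reach the full schema.

{B, C}; {B, E}; {B, M}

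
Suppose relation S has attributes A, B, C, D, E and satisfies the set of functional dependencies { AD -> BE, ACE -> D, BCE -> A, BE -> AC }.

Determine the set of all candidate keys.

{A, D}, {B, E}, {A, C, E}

{A, D}⁺: AD→BE adds B, E; BE→AC adds C → {A, B, C, D, E}. Minimal: {D}⁺ = {D}; {A}⁺ = {A} — none reach the full schema.
{B, E}⁺: BE→AC adds A, C; ACE→D adds D → {A, B, C, D, E}. Minimal: {E}⁺ = {E}; {B}⁺ = {B} — none reach the full schema.
{A, C, E}⁺: ACE→D adds D; AD→BE adds B → {A, B, C, D, E}. Minimal: {C, E}⁺ = {C, E}; {A, E}⁺ = {A, E}; {A, C}⁺ = {A, C} — none reach the full schema.
Any other superkey contains one of these as a subset, so there are no further candidate keys.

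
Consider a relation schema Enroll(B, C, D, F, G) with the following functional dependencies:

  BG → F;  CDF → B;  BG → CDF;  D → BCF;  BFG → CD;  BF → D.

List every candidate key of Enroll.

Attribute G never appears on the right-hand side of any dependency, so G must belong to every candidate key.
{G}⁺ = {G}, which is not all of the schema, so we must add further attributes.
{B, G}⁺: BG→F adds F; BG→CDF adds C, D → {B, C, D, F, G}. Minimal: {G}⁺ = {G}; {B}⁺ = {B} — none reach the full schema.
{D, G}⁺: D→BCF adds B, C, F → {B, C, D, F, G}. Minimal: {G}⁺ = {G}; {D}⁺ = {B, C, D, F} — none reach the full schema.
Any other superkey contains one of these as a subset, so there are no further candidate keys.

BG; DG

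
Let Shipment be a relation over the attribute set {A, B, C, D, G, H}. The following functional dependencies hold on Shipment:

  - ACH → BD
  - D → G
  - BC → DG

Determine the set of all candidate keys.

{A, C, H}

Attributes A, C, H never appear on any right-hand side, so every candidate key must contain {A, C, H}.
{A, C, H}⁺ = {A, B, C, D, G, H}, which is all of the schema, so {A, C, H} is the only candidate key.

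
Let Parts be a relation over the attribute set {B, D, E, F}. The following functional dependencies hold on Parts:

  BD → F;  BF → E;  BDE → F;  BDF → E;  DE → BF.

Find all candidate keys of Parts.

BD; DE

Attribute D never appears on the right-hand side of any dependency, so D must belong to every candidate key.
{D}⁺ = {D}, which is not all of the schema, so we must add further attributes.
{B, D}⁺: BD→F adds F; BF→E adds E → {B, D, E, F}. Minimal: {D}⁺ = {D}; {B}⁺ = {B} — none reach the full schema.
{D, E}⁺: DE→BF adds B, F → {B, D, E, F}. Minimal: {E}⁺ = {E}; {D}⁺ = {D} — none reach the full schema.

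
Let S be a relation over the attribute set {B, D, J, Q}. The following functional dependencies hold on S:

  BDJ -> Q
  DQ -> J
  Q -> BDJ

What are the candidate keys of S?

{Q}, {B, D, J}

{Q}⁺: Q→BDJ adds B, D, J → {B, D, J, Q}.
{B, D, J}⁺: BDJ→Q adds Q → {B, D, J, Q}. Minimal: {D, J}⁺ = {D, J}; {B, J}⁺ = {B, J}; {B, D}⁺ = {B, D} — none reach the full schema.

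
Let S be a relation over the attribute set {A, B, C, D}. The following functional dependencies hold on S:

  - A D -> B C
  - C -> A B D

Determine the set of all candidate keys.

{C}, {A, D}

{C}⁺: C→ABD adds A, B, D → {A, B, C, D}.
{A, D}⁺: AD→BC adds B, C → {A, B, C, D}. Minimal: {D}⁺ = {D}; {A}⁺ = {A} — none reach the full schema.
Any other superkey contains one of these as a subset, so there are no further candidate keys.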